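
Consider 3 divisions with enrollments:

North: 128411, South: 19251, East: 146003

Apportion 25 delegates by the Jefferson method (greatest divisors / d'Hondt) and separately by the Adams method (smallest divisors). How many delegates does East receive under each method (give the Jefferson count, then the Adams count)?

13 and 12

Jefferson: North 11, South 1, East 13.
Adams: North 11, South 2, East 12.
East gets 13 under Jefferson and 12 under Adams.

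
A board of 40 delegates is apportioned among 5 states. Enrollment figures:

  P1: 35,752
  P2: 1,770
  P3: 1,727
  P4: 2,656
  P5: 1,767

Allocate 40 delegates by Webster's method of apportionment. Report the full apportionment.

P1 32, P2 2, P3 2, P4 2, P5 2

Standard divisor 43672/40 ≈ 1091.8; standard quotas: P1 32.746, P2 1.621, P3 1.582, P4 2.433, P5 1.618.
Rounding to the nearest integer gives 33, 2, 2, 2, 2 = 41 seats, so the divisor must be adjusted.
With modified divisor 1120: modified quotas P1 31.921, P2 1.580, P3 1.542, P4 2.371, P5 1.578.
Rounding to the nearest integer: P1 32, P2 2, P3 2, P4 2, P5 2 (total 40).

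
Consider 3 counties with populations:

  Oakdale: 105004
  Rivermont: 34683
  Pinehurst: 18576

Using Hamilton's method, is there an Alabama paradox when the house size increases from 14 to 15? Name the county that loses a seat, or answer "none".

At 14 seats: Oakdale 9, Rivermont 3, Pinehurst 2.
At 15 seats: Oakdale 10, Rivermont 3, Pinehurst 2.
No county's allocation decreased.

none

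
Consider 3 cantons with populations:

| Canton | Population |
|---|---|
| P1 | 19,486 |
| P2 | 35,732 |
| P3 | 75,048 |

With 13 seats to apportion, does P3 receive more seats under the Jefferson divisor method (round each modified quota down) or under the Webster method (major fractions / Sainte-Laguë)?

Jefferson: P1 2, P2 3, P3 8.
Webster: P1 2, P2 4, P3 7.
P3 gets 8 under Jefferson and 7 under Webster.

Jefferson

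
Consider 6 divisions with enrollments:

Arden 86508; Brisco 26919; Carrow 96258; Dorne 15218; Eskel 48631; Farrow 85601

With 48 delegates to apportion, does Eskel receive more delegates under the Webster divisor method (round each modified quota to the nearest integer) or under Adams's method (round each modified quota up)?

Webster: Arden 12, Brisco 4, Carrow 13, Dorne 2, Eskel 6, Farrow 11.
Adams: Arden 11, Brisco 4, Carrow 13, Dorne 2, Eskel 7, Farrow 11.
Eskel gets 6 under Webster and 7 under Adams.

Adams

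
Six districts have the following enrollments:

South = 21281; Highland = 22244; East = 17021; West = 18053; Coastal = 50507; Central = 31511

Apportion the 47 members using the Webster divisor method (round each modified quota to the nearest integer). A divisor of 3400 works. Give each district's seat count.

South 6; Highland 7; East 5; West 5; Coastal 15; Central 9

With modified divisor 3400: modified quotas South 6.259, Highland 6.542, East 5.006, West 5.310, Coastal 14.855, Central 9.268.
Rounding to the nearest integer: South 6, Highland 7, East 5, West 5, Coastal 15, Central 9 (total 47).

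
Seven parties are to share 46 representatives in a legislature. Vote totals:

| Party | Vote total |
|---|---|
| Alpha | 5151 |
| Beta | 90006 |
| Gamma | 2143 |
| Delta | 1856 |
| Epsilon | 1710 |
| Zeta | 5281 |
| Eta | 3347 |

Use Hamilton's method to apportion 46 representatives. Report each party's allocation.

Alpha 2; Beta 38; Gamma 1; Delta 1; Epsilon 1; Zeta 2; Eta 1

Total 109494; standard divisor 109494/46 ≈ 2380.304.
Standard quotas: Alpha 2.1640, Beta 37.8128, Gamma 0.9003, Delta 0.7797, Epsilon 0.7184, Zeta 2.2186, Eta 1.4061.
Lower quotas: Alpha 2, Beta 37, Gamma 0, Delta 0, Epsilon 0, Zeta 2, Eta 1 (sum 42, leaving 4 seats).
Remainders in descending order: Gamma 0.9003, Beta 0.8128, Delta 0.7797, Epsilon 0.7184, Eta 0.4061, Zeta 0.2186, Alpha 0.1640.
The surplus seats go to Gamma, Beta, Delta, Epsilon.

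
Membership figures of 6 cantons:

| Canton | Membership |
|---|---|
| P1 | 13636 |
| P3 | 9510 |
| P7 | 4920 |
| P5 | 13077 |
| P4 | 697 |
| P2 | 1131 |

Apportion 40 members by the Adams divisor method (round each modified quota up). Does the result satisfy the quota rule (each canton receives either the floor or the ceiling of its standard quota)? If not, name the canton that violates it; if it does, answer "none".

none

Standard quotas: P1 12.693, P3 8.852, P7 4.580, P5 12.173, P4 0.649, P2 1.053.
Adams allocation: P1 12, P3 9, P7 5, P5 12, P4 1, P2 1.
Every allocation lies between the lower and upper quota.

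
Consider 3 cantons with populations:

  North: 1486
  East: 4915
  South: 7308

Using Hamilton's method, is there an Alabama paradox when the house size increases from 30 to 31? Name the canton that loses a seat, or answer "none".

At 30 seats: North 3, East 11, South 16.
At 31 seats: North 3, East 11, South 17.
No canton's allocation decreased.

none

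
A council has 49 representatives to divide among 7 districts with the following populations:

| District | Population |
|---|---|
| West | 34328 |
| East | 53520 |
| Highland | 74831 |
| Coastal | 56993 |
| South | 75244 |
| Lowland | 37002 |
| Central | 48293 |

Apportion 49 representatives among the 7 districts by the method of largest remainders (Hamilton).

Standard divisor: 380211 ÷ 49 ≈ 7759.408.
Standard quotas: West 4.4240, East 6.8974, Highland 9.6439, Coastal 7.3450, South 9.6971, Lowland 4.7687, Central 6.2238.
Lower quotas: West 4, East 6, Highland 9, Coastal 7, South 9, Lowland 4, Central 6 (sum 45, leaving 4 seats).
Remainders in descending order: East 0.8974, Lowland 0.7687, South 0.6971, Highland 0.6439, West 0.4240, Coastal 0.3450, Central 0.2238.
The surplus seats go to East, Lowland, South, Highland.

West 4; East 7; Highland 10; Coastal 7; South 10; Lowland 5; Central 6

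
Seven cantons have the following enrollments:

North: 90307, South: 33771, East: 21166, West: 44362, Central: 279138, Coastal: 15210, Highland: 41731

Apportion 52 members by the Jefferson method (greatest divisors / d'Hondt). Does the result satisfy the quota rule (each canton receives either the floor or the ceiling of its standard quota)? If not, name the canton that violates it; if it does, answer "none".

Standard quotas: North 8.933, South 3.341, East 2.094, West 4.388, Central 27.612, Coastal 1.505, Highland 4.128.
Jefferson allocation: North 9, South 3, East 2, West 4, Central 29, Coastal 1, Highland 4.
Central has quota 27.612 (lower 27, upper 28) but receives 29 — outside the quota interval.

Central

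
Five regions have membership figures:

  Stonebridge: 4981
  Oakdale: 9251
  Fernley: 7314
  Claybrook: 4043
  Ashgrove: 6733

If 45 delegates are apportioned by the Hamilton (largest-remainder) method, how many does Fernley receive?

Standard divisor: 32322 ÷ 45 ≈ 718.267.
Standard quotas: Stonebridge 6.9348, Oakdale 12.8796, Fernley 10.1828, Claybrook 5.6288, Ashgrove 9.3740.
Lower quotas: Stonebridge 6, Oakdale 12, Fernley 10, Claybrook 5, Ashgrove 9 (sum 42, leaving 3 seats).
Remainders in descending order: Stonebridge 0.9348, Oakdale 0.8796, Claybrook 0.6288, Ashgrove 0.3740, Fernley 0.1828.
The surplus seats go to Stonebridge, Oakdale, Claybrook.
Fernley receives 10.

10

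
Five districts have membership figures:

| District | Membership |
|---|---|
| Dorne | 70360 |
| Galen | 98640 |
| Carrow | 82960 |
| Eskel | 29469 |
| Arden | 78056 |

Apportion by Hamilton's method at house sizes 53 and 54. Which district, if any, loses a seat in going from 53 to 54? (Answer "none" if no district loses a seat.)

At 53 seats: Dorne 10, Galen 15, Carrow 12, Eskel 4, Arden 12.
At 54 seats: Dorne 11, Galen 15, Carrow 12, Eskel 4, Arden 12.
No district's allocation decreased.

none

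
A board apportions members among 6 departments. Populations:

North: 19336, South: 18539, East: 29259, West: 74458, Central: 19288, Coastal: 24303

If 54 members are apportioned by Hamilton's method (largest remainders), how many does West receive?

The standard divisor is 185183/54 ≈ 3429.315.
Standard quotas: North 5.6384, South 5.4060, East 8.5320, West 21.7122, Central 5.6244, Coastal 7.0868.
Lower quotas: North 5, South 5, East 8, West 21, Central 5, Coastal 7 (sum 51, leaving 3 seats).
Remainders in descending order: West 0.7122, North 0.6384, Central 0.6244, East 0.5320, South 0.4060, Coastal 0.0868.
Largest remainders: West, North, Central receive the extra seats.
West receives 22.

22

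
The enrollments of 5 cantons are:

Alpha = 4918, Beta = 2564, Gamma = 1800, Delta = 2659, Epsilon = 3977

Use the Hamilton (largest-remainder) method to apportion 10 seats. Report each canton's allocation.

Total 15918; standard divisor 15918/10 ≈ 1591.8.
Standard quotas: Alpha 3.090, Beta 1.611, Gamma 1.131, Delta 1.670, Epsilon 2.498.
Lower quotas: Alpha 3, Beta 1, Gamma 1, Delta 1, Epsilon 2 (sum 8, leaving 2 seats).
Remainders in descending order: Delta 0.670, Beta 0.611, Epsilon 0.498, Gamma 0.131, Alpha 0.090.
The surplus seats go to Delta, Beta.

Alpha: 3; Beta: 2; Gamma: 1; Delta: 2; Epsilon: 2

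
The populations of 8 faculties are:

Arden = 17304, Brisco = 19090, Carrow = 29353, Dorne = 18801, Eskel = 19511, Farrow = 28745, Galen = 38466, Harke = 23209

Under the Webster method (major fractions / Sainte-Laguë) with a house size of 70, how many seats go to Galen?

14

Standard divisor 194479/70 ≈ 2778.271; standard quotas: Arden 6.228, Brisco 6.871, Carrow 10.565, Dorne 6.767, Eskel 7.023, Farrow 10.346, Galen 13.845, Harke 8.354.
Rounding to the nearest integer gives Arden 6, Brisco 7, Carrow 11, Dorne 7, Eskel 7, Farrow 10, Galen 14, Harke 8 — total 70, matching the house size, so no adjustment is needed.
Galen receives 14.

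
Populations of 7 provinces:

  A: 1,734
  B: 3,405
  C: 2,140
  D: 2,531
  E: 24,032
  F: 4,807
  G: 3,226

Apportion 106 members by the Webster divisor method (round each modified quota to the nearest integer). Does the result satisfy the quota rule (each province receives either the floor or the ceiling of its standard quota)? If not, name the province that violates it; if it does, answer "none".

E

Standard quotas: A 4.389, B 8.619, C 5.417, D 6.407, E 60.833, F 12.168, G 8.166.
Webster allocation: A 4, B 9, C 5, D 6, E 62, F 12, G 8.
E has quota 60.833 (lower 60, upper 61) but receives 62 — outside the quota interval.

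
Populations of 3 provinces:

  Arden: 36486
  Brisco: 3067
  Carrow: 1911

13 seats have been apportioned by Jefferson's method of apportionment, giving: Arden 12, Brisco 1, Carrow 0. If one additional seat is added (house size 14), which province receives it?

Arden

Priority for the next seat is population ÷ (current seats + 1).
Priorities: Arden 2806.615, Brisco 1533.500, Carrow 1911.000.
Highest priority: Arden.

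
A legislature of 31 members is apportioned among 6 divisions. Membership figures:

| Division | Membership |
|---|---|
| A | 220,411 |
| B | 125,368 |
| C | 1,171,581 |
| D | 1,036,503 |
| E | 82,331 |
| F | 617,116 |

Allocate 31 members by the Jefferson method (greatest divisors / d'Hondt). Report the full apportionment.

A 2; B 1; C 12; D 10; E 0; F 6

Standard divisor 3253310/31 ≈ 104945.484; standard quotas: A 2.100, B 1.195, C 11.164, D 9.877, E 0.785, F 5.880.
Rounding down gives 2, 1, 11, 9, 0, 5 = 28 seats, so the divisor must be adjusted.
With modified divisor 95900: modified quotas A 2.298, B 1.307, C 12.217, D 10.808, E 0.859, F 6.435.
Rounding down: A 2, B 1, C 12, D 10, E 0, F 6 (total 31).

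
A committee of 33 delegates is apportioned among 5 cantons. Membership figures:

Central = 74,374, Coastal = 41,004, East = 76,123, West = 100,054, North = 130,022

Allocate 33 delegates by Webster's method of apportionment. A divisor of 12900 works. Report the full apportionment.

With modified divisor 12900: modified quotas Central 5.765, Coastal 3.179, East 5.901, West 7.756, North 10.079.
Rounding to the nearest integer: Central 6, Coastal 3, East 6, West 8, North 10 (total 33).

Central 6, Coastal 3, East 6, West 8, North 10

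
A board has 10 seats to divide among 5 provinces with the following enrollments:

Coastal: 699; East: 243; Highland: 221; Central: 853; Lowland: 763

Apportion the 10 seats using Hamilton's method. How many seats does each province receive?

Coastal 2, East 1, Highland 1, Central 3, Lowland 3

The standard divisor is 2779/10 ≈ 277.9.
Standard quotas: Coastal 2.515, East 0.874, Highland 0.795, Central 3.069, Lowland 2.746.
Lower quotas: Coastal 2, East 0, Highland 0, Central 3, Lowland 2 (sum 7, leaving 3 seats).
Remainders in descending order: East 0.874, Highland 0.795, Lowland 0.746, Coastal 0.515, Central 0.069.
The surplus seats go to East, Highland, Lowland.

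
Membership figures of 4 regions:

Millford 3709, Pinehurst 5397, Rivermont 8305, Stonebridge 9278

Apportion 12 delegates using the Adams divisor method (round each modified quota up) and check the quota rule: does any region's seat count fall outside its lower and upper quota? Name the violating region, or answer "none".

Standard quotas: Millford 1.668, Pinehurst 2.427, Rivermont 3.734, Stonebridge 4.172.
Adams allocation: Millford 2, Pinehurst 2, Rivermont 4, Stonebridge 4.
Every allocation lies between the lower and upper quota.

none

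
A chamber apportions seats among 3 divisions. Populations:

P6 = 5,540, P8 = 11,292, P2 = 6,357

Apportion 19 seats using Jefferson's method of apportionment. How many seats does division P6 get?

Standard divisor 23189/19 ≈ 1220.474; standard quotas: P6 4.539, P8 9.252, P2 5.209.
Rounding down gives 4, 9, 5 = 18 seats, so the divisor must be adjusted.
With modified divisor 1120: modified quotas P6 4.946, P8 10.082, P2 5.676.
Rounding down: P6 4, P8 10, P2 5 (total 19).
P6 receives 4.

4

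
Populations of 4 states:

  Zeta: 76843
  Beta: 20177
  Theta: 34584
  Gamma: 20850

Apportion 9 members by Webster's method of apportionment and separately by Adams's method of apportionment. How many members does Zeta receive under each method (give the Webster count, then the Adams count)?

5 and 4

Webster: Zeta 5, Beta 1, Theta 2, Gamma 1.
Adams: Zeta 4, Beta 1, Theta 2, Gamma 2.
Zeta gets 5 under Webster and 4 under Adams.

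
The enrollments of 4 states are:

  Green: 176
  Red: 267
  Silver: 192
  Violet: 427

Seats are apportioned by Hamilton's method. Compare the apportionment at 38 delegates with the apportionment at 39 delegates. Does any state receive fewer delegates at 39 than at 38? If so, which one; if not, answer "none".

At 38 seats: Green 6, Red 10, Silver 7, Violet 15.
At 39 seats: Green 6, Red 10, Silver 7, Violet 16.
No state's allocation decreased.

none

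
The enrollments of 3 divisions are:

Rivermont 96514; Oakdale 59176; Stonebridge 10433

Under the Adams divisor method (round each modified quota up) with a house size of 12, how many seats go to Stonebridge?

1

Standard divisor 166123/12 ≈ 13843.583; standard quotas: Rivermont 6.972, Oakdale 4.275, Stonebridge 0.754.
Rounding up gives 7, 5, 1 = 13 seats, so the divisor must be adjusted.
With modified divisor 15400: modified quotas Rivermont 6.267, Oakdale 3.843, Stonebridge 0.677.
Rounding up: Rivermont 7, Oakdale 4, Stonebridge 1 (total 12).
Stonebridge receives 1.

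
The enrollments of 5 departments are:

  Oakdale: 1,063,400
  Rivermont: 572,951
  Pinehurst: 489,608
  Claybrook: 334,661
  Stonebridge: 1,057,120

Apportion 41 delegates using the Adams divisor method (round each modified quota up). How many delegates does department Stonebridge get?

Standard divisor 3517740/41 ≈ 85798.537; standard quotas: Oakdale 12.394, Rivermont 6.678, Pinehurst 5.706, Claybrook 3.901, Stonebridge 12.321.
Rounding up gives 13, 7, 6, 4, 13 = 43 seats, so the divisor must be adjusted.
With modified divisor 92100: modified quotas Oakdale 11.546, Rivermont 6.221, Pinehurst 5.316, Claybrook 3.634, Stonebridge 11.478.
Rounding up: Oakdale 12, Rivermont 7, Pinehurst 6, Claybrook 4, Stonebridge 12 (total 41).
Stonebridge receives 12.

12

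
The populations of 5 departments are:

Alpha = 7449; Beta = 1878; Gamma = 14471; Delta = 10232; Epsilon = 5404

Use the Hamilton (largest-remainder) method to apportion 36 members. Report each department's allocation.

Alpha: 7, Beta: 2, Gamma: 13, Delta: 9, Epsilon: 5

Total 39434; standard divisor 39434/36 ≈ 1095.389.
Standard quotas: Alpha 6.8003, Beta 1.7145, Gamma 13.2108, Delta 9.3410, Epsilon 4.9334.
Lower quotas: Alpha 6, Beta 1, Gamma 13, Delta 9, Epsilon 4 (sum 33, leaving 3 seats).
Remainders in descending order: Epsilon 0.9334, Alpha 0.8003, Beta 0.7145, Delta 0.3410, Gamma 0.2108.
Largest remainders: Epsilon, Alpha, Beta receive the extra seats.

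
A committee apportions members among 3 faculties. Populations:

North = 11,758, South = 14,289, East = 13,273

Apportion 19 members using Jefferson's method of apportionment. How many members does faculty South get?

Standard divisor 39320/19 ≈ 2069.474; standard quotas: North 5.682, South 6.905, East 6.414.
Rounding down gives 5, 6, 6 = 17 seats, so the divisor must be adjusted.
With modified divisor 1930: modified quotas North 6.092, South 7.404, East 6.877.
Rounding down: North 6, South 7, East 6 (total 19).
South receives 7.

7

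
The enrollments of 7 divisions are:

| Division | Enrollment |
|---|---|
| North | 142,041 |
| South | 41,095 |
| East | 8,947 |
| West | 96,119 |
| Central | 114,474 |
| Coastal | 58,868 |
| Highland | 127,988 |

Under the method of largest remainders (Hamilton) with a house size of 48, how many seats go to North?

12

Total 589532; standard divisor 589532/48 ≈ 12281.917.
Standard quotas: North 11.5651, South 3.3460, East 0.7285, West 7.8261, Central 9.3205, Coastal 4.7931, Highland 10.4208.
Lower quotas: North 11, South 3, East 0, West 7, Central 9, Coastal 4, Highland 10 (sum 44, leaving 4 seats).
Remainders in descending order: West 0.8261, Coastal 0.7931, East 0.7285, North 0.5651, Highland 0.4208, South 0.3460, Central 0.3205.
Largest remainders: West, Coastal, East, North receive the extra seats.
North receives 12.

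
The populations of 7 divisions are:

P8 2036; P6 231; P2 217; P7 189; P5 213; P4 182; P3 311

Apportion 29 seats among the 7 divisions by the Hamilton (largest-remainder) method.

P8: 17, P6: 2, P2: 2, P7: 2, P5: 2, P4: 1, P3: 3

The standard divisor is 3379/29 ≈ 116.517.
Standard quotas: P8 17.474, P6 1.983, P2 1.862, P7 1.622, P5 1.828, P4 1.562, P3 2.669.
Lower quotas: P8 17, P6 1, P2 1, P7 1, P5 1, P4 1, P3 2 (sum 24, leaving 5 seats).
Remainders in descending order: P6 0.983, P2 0.862, P5 0.828, P3 0.669, P7 0.622, P4 0.562, P8 0.474.
Largest remainders: P6, P2, P5, P3, P7 receive the extra seats.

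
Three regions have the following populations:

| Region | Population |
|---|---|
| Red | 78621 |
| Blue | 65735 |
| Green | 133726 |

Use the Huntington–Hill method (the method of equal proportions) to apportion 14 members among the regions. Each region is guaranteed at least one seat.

Red 4; Blue 3; Green 7

With divisor 19805: modified quotas Red 3.970, Blue 3.319, Green 6.752.
Geometric-mean thresholds: Red √(3·4)=3.464, Blue √(3·4)=3.464, Green √(6·7)=6.481.
Each quota rounded against its threshold gives Red 4, Blue 3, Green 7 (total 14).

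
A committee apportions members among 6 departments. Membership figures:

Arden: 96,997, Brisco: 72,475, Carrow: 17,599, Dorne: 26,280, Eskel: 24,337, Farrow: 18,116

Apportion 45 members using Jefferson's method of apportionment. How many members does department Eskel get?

Standard divisor 255804/45 ≈ 5684.533; standard quotas: Arden 17.063, Brisco 12.750, Carrow 3.096, Dorne 4.623, Eskel 4.281, Farrow 3.187.
Rounding down gives 17, 12, 3, 4, 4, 3 = 43 seats, so the divisor must be adjusted.
With modified divisor 5300: modified quotas Arden 18.301, Brisco 13.675, Carrow 3.321, Dorne 4.958, Eskel 4.592, Farrow 3.418.
Rounding down: Arden 18, Brisco 13, Carrow 3, Dorne 4, Eskel 4, Farrow 3 (total 45).
Eskel receives 4.

4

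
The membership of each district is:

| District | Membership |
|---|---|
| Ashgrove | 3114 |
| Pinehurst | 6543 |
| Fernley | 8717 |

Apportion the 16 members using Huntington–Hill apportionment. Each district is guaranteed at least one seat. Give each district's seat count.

Ashgrove=3, Pinehurst=6, Fernley=7

With divisor 1180: modified quotas Ashgrove 2.639, Pinehurst 5.545, Fernley 7.387.
Geometric-mean thresholds: Ashgrove √(2·3)=2.449, Pinehurst √(5·6)=5.477, Fernley √(7·8)=7.483.
Each quota rounded against its threshold gives Ashgrove 3, Pinehurst 6, Fernley 7 (total 16).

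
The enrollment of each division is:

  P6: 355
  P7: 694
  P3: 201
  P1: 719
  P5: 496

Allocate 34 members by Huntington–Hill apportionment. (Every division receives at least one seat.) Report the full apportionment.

P6 5; P7 9; P3 3; P1 10; P5 7

With divisor 74: modified quotas P6 4.797, P7 9.378, P3 2.716, P1 9.716, P5 6.703.
Geometric-mean thresholds: P6 √(4·5)=4.472, P7 √(9·10)=9.487, P3 √(2·3)=2.449, P1 √(9·10)=9.487, P5 √(6·7)=6.481.
Each quota rounded against its threshold gives P6 5, P7 9, P3 3, P1 10, P5 7 (total 34).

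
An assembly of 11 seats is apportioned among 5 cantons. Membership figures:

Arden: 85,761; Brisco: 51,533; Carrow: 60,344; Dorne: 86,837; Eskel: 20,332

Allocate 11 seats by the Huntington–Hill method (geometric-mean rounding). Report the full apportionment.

With divisor 30040: modified quotas Arden 2.855, Brisco 1.715, Carrow 2.009, Dorne 2.891, Eskel 0.677.
Geometric-mean thresholds: Arden √(2·3)=2.449, Brisco √(1·2)=1.414, Carrow √(2·3)=2.449, Dorne √(2·3)=2.449, Eskel (min 1).
Each quota rounded against its threshold gives Arden 3, Brisco 2, Carrow 2, Dorne 3, Eskel 1 (total 11).

Arden 3, Brisco 2, Carrow 2, Dorne 3, Eskel 1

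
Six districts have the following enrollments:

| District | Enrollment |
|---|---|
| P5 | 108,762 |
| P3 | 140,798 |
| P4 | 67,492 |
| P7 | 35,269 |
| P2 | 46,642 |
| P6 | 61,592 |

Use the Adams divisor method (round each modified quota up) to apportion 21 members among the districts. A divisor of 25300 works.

P5 5, P3 6, P4 3, P7 2, P2 2, P6 3

With modified divisor 25300: modified quotas P5 4.299, P3 5.565, P4 2.668, P7 1.394, P2 1.844, P6 2.434.
Rounding up: P5 5, P3 6, P4 3, P7 2, P2 2, P6 3 (total 21).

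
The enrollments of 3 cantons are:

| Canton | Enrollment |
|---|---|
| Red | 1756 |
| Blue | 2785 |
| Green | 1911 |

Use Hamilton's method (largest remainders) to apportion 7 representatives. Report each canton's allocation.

Red 2, Blue 3, Green 2

Standard divisor: 6452 ÷ 7 ≈ 921.714.
Standard quotas: Red 1.905, Blue 3.022, Green 2.073.
Lower quotas: Red 1, Blue 3, Green 2 (sum 6, leaving 1 seat).
Remainders in descending order: Red 0.905, Green 0.073, Blue 0.022.
Largest remainder: Red receives the extra seat.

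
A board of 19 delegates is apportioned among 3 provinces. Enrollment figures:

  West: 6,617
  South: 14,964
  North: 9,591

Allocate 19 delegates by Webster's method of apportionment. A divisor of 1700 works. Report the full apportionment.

West: 4, South: 9, North: 6

With modified divisor 1700: modified quotas West 3.892, South 8.802, North 5.642.
Rounding to the nearest integer: West 4, South 9, North 6 (total 19).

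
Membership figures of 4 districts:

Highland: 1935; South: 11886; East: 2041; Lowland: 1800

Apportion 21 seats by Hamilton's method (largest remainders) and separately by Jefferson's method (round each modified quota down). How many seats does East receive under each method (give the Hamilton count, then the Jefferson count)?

3 and 2

Hamilton: Highland 2, South 14, East 3, Lowland 2.
Jefferson: Highland 2, South 15, East 2, Lowland 2.
East gets 3 under Hamilton and 2 under Jefferson.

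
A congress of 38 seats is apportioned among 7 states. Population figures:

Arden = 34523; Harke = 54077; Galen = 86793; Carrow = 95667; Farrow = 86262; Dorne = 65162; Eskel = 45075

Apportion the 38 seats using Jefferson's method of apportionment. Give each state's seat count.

Standard divisor 467559/38 ≈ 12304.184; standard quotas: Arden 2.806, Harke 4.395, Galen 7.054, Carrow 7.775, Farrow 7.011, Dorne 5.296, Eskel 3.663.
Rounding down gives 2, 4, 7, 7, 7, 5, 3 = 35 seats, so the divisor must be adjusted.
With modified divisor 11100: modified quotas Arden 3.110, Harke 4.872, Galen 7.819, Carrow 8.619, Farrow 7.771, Dorne 5.870, Eskel 4.061.
Rounding down: Arden 3, Harke 4, Galen 7, Carrow 8, Farrow 7, Dorne 5, Eskel 4 (total 38).

Arden 3, Harke 4, Galen 7, Carrow 8, Farrow 7, Dorne 5, Eskel 4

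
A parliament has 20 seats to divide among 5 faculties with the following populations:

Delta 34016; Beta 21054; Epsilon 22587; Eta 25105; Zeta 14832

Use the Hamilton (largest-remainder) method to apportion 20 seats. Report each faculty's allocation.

Standard divisor: 117594 ÷ 20 ≈ 5879.7.
Standard quotas: Delta 5.7853, Beta 3.5808, Epsilon 3.8415, Eta 4.2698, Zeta 2.5226.
Lower quotas: Delta 5, Beta 3, Epsilon 3, Eta 4, Zeta 2 (sum 17, leaving 3 seats).
Remainders in descending order: Epsilon 0.8415, Delta 0.7853, Beta 0.5808, Zeta 0.5226, Eta 0.2698.
Largest remainders: Epsilon, Delta, Beta receive the extra seats.

Delta: 6, Beta: 4, Epsilon: 4, Eta: 4, Zeta: 2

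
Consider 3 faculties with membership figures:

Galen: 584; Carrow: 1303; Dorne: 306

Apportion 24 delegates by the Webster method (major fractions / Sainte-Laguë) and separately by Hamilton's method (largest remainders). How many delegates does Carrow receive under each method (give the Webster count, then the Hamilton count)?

15 and 14

Webster: Galen 6, Carrow 15, Dorne 3.
Hamilton: Galen 7, Carrow 14, Dorne 3.
Carrow gets 15 under Webster and 14 under Hamilton.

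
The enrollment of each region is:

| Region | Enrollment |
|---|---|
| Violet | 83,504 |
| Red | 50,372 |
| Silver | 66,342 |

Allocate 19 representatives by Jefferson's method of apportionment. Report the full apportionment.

Standard divisor 200218/19 ≈ 10537.789; standard quotas: Violet 7.924, Red 4.780, Silver 6.296.
Rounding down gives 7, 4, 6 = 17 seats, so the divisor must be adjusted.
With modified divisor 9800: modified quotas Violet 8.521, Red 5.140, Silver 6.770.
Rounding down: Violet 8, Red 5, Silver 6 (total 19).

Violet 8, Red 5, Silver 6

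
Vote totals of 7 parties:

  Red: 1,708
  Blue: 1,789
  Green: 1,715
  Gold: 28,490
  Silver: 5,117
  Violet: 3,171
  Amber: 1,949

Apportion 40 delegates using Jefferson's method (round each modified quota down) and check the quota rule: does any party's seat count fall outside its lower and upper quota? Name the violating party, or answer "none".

Gold

Standard quotas: Red 1.555, Blue 1.629, Green 1.561, Gold 25.936, Silver 4.658, Violet 2.887, Amber 1.774.
Jefferson allocation: Red 1, Blue 1, Green 1, Gold 28, Silver 5, Violet 3, Amber 1.
Gold has quota 25.936 (lower 25, upper 26) but receives 28 — outside the quota interval.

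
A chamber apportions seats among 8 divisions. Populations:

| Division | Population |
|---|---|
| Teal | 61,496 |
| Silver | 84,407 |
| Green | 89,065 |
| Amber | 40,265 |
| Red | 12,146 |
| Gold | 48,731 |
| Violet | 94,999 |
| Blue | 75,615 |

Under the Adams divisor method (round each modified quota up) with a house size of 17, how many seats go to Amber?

1

Standard divisor 506724/17 ≈ 29807.294; standard quotas: Teal 2.063, Silver 2.832, Green 2.988, Amber 1.351, Red 0.407, Gold 1.635, Violet 3.187, Blue 2.537.
Rounding up gives 3, 3, 3, 2, 1, 2, 4, 3 = 21 seats, so the divisor must be adjusted.
With modified divisor 41200: modified quotas Teal 1.493, Silver 2.049, Green 2.162, Amber 0.977, Red 0.295, Gold 1.183, Violet 2.306, Blue 1.835.
Rounding up: Teal 2, Silver 3, Green 3, Amber 1, Red 1, Gold 2, Violet 3, Blue 2 (total 17).
Amber receives 1.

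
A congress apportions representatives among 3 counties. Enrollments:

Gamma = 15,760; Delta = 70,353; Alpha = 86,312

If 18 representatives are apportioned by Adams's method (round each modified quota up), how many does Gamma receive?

2

Standard divisor 172425/18 ≈ 9579.167; standard quotas: Gamma 1.645, Delta 7.344, Alpha 9.010.
Rounding up gives 2, 8, 10 = 20 seats, so the divisor must be adjusted.
With modified divisor 10400: modified quotas Gamma 1.515, Delta 6.765, Alpha 8.299.
Rounding up: Gamma 2, Delta 7, Alpha 9 (total 18).
Gamma receives 2.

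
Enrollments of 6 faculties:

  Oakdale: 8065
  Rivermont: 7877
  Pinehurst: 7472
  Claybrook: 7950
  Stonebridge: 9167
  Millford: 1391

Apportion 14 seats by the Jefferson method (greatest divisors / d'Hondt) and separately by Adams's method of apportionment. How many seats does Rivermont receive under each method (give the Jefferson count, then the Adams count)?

Jefferson: Oakdale 3, Rivermont 3, Pinehurst 2, Claybrook 3, Stonebridge 3, Millford 0.
Adams: Oakdale 3, Rivermont 2, Pinehurst 2, Claybrook 3, Stonebridge 3, Millford 1.
Rivermont gets 3 under Jefferson and 2 under Adams.

3 and 2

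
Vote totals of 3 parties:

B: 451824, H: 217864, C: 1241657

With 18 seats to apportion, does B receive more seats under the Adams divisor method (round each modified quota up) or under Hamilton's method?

Adams: B 5, H 2, C 11.
Hamilton: B 4, H 2, C 12.
B gets 5 under Adams and 4 under Hamilton.

Adams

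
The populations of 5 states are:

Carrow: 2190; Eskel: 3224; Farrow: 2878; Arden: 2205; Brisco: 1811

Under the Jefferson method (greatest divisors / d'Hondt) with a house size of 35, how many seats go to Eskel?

10

Standard divisor 12308/35 ≈ 351.657; standard quotas: Carrow 6.228, Eskel 9.168, Farrow 8.184, Arden 6.270, Brisco 5.150.
Rounding down gives 6, 9, 8, 6, 5 = 34 seats, so the divisor must be adjusted.
With modified divisor 321: modified quotas Carrow 6.822, Eskel 10.044, Farrow 8.966, Arden 6.869, Brisco 5.642.
Rounding down: Carrow 6, Eskel 10, Farrow 8, Arden 6, Brisco 5 (total 35).
Eskel receives 10.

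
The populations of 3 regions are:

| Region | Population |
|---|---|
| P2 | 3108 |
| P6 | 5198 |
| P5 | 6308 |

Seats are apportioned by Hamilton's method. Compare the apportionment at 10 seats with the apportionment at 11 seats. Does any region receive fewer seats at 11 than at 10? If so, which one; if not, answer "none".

At 10 seats: P2 2, P6 4, P5 4.
At 11 seats: P2 2, P6 4, P5 5.
No region's allocation decreased.

none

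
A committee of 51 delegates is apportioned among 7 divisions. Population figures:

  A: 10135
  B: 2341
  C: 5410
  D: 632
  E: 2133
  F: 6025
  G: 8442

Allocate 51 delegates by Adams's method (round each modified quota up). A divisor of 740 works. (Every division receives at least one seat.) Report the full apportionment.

With modified divisor 740: modified quotas A 13.696, B 3.164, C 7.311, D 0.854, E 2.882, F 8.142, G 11.408.
Rounding up: A 14, B 4, C 8, D 1, E 3, F 9, G 12 (total 51).

A: 14, B: 4, C: 8, D: 1, E: 3, F: 9, G: 12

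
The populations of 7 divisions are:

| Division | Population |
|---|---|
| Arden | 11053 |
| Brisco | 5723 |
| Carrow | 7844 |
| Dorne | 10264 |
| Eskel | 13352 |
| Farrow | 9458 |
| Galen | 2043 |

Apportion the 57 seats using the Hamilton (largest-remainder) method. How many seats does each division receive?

The standard divisor is 59737/57 ≈ 1048.018.
Standard quotas: Arden 10.5466, Brisco 5.4608, Carrow 7.4846, Dorne 9.7937, Eskel 12.7402, Farrow 9.0247, Galen 1.9494.
Lower quotas: Arden 10, Brisco 5, Carrow 7, Dorne 9, Eskel 12, Farrow 9, Galen 1 (sum 53, leaving 4 seats).
Remainders in descending order: Galen 0.9494, Dorne 0.7937, Eskel 0.7402, Arden 0.5466, Carrow 0.4846, Brisco 0.4608, Farrow 0.0247.
Largest remainders: Galen, Dorne, Eskel, Arden receive the extra seats.

Arden: 11, Brisco: 5, Carrow: 7, Dorne: 10, Eskel: 13, Farrow: 9, Galen: 2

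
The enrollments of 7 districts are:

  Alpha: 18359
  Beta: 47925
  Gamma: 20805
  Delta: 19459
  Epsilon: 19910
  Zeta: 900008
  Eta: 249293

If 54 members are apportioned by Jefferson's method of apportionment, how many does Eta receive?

Standard divisor 1275759/54 ≈ 23625.167; standard quotas: Alpha 0.777, Beta 2.029, Gamma 0.881, Delta 0.824, Epsilon 0.843, Zeta 38.095, Eta 10.552.
Rounding down gives 0, 2, 0, 0, 0, 38, 10 = 50 seats, so the divisor must be adjusted.
With modified divisor 21700: modified quotas Alpha 0.846, Beta 2.209, Gamma 0.959, Delta 0.897, Epsilon 0.918, Zeta 41.475, Eta 11.488.
Rounding down: Alpha 0, Beta 2, Gamma 0, Delta 0, Epsilon 0, Zeta 41, Eta 11 (total 54).
Eta receives 11.

11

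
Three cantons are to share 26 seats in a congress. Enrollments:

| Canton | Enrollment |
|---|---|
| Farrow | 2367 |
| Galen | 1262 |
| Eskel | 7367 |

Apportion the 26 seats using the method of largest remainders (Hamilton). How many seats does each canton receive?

Farrow=6; Galen=3; Eskel=17

Standard divisor: 10996 ÷ 26 ≈ 422.923.
Standard quotas: Farrow 5.5968, Galen 2.9840, Eskel 17.4192.
Lower quotas: Farrow 5, Galen 2, Eskel 17 (sum 24, leaving 2 seats).
Remainders in descending order: Galen 0.9840, Farrow 0.5968, Eskel 0.4192.
The surplus seats go to Galen, Farrow.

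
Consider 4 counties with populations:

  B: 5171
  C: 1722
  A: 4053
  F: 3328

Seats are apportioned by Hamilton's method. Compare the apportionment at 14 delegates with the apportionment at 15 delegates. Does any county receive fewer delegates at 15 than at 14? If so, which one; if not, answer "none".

At 14 seats: B 5, C 2, A 4, F 3.
At 15 seats: B 5, C 2, A 4, F 4.
No county's allocation decreased.

none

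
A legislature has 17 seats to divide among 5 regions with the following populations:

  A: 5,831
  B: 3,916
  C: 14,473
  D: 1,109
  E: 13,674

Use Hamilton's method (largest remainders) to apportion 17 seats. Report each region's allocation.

A 3, B 2, C 6, D 0, E 6

Standard divisor: 39003 ÷ 17 ≈ 2294.294.
Standard quotas: A 2.5415, B 1.7068, C 6.3083, D 0.4834, E 5.9600.
Lower quotas: A 2, B 1, C 6, D 0, E 5 (sum 14, leaving 3 seats).
Remainders in descending order: E 0.9600, B 0.7068, A 0.5415, D 0.4834, C 0.3083.
The surplus seats go to E, B, A.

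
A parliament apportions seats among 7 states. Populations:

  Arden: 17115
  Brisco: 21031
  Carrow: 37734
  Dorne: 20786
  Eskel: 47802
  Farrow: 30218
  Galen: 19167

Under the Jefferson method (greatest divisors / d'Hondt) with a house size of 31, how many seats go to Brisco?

3

Standard divisor 193853/31 ≈ 6253.323; standard quotas: Arden 2.737, Brisco 3.363, Carrow 6.034, Dorne 3.324, Eskel 7.644, Farrow 4.832, Galen 3.065.
Rounding down gives 2, 3, 6, 3, 7, 4, 3 = 28 seats, so the divisor must be adjusted.
With modified divisor 5500: modified quotas Arden 3.112, Brisco 3.824, Carrow 6.861, Dorne 3.779, Eskel 8.691, Farrow 5.494, Galen 3.485.
Rounding down: Arden 3, Brisco 3, Carrow 6, Dorne 3, Eskel 8, Farrow 5, Galen 3 (total 31).
Brisco receives 3.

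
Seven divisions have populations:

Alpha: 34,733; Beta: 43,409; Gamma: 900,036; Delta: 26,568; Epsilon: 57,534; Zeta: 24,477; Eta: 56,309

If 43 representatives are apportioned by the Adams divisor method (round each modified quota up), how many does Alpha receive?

Standard divisor 1143066/43 ≈ 26582.93; standard quotas: Alpha 1.307, Beta 1.633, Gamma 33.858, Delta 0.999, Epsilon 2.164, Zeta 0.921, Eta 2.118.
Rounding up gives 2, 2, 34, 1, 3, 1, 3 = 46 seats, so the divisor must be adjusted.
With modified divisor 28460: modified quotas Alpha 1.220, Beta 1.525, Gamma 31.625, Delta 0.934, Epsilon 2.022, Zeta 0.860, Eta 1.979.
Rounding up: Alpha 2, Beta 2, Gamma 32, Delta 1, Epsilon 3, Zeta 1, Eta 2 (total 43).
Alpha receives 2.

2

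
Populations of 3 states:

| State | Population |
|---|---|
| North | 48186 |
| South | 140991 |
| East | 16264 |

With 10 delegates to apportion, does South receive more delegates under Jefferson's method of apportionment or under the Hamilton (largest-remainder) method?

Jefferson

Jefferson: North 2, South 8, East 0.
Hamilton: North 2, South 7, East 1.
South gets 8 under Jefferson and 7 under Hamilton.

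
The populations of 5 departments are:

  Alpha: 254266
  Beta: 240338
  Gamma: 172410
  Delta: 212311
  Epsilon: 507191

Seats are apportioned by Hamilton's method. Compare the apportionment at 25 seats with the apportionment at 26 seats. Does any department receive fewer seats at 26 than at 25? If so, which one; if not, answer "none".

At 25 seats: Alpha 5, Beta 4, Gamma 3, Delta 4, Epsilon 9.
At 26 seats: Alpha 5, Beta 4, Gamma 3, Delta 4, Epsilon 10.
No department's allocation decreased.

none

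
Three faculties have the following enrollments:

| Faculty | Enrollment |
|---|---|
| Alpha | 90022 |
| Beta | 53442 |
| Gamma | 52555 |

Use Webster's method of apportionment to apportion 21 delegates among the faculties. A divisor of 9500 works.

With modified divisor 9500: modified quotas Alpha 9.476, Beta 5.625, Gamma 5.532.
Rounding to the nearest integer: Alpha 9, Beta 6, Gamma 6 (total 21).

Alpha 9; Beta 6; Gamma 6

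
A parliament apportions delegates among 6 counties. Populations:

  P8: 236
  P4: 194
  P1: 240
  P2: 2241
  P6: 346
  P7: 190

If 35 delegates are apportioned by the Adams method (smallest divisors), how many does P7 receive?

Standard divisor 3447/35 ≈ 98.486; standard quotas: P8 2.396, P4 1.970, P1 2.437, P2 22.755, P6 3.513, P7 1.929.
Rounding up gives 3, 2, 3, 23, 4, 2 = 37 seats, so the divisor must be adjusted.
With modified divisor 110: modified quotas P8 2.145, P4 1.764, P1 2.182, P2 20.373, P6 3.145, P7 1.727.
Rounding up: P8 3, P4 2, P1 3, P2 21, P6 4, P7 2 (total 35).
P7 receives 2.

2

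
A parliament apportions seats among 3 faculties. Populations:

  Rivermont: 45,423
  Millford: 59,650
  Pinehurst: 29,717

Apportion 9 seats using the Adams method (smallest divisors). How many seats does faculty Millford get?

4

Standard divisor 134790/9 ≈ 14976.667; standard quotas: Rivermont 3.033, Millford 3.983, Pinehurst 1.984.
Rounding up gives 4, 4, 2 = 10 seats, so the divisor must be adjusted.
With modified divisor 17500: modified quotas Rivermont 2.596, Millford 3.409, Pinehurst 1.698.
Rounding up: Rivermont 3, Millford 4, Pinehurst 2 (total 9).
Millford receives 4.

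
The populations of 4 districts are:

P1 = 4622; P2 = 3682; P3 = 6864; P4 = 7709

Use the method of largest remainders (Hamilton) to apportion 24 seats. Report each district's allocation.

P1 5; P2 4; P3 7; P4 8

The standard divisor is 22877/24 ≈ 953.208.
Standard quotas: P1 4.8489, P2 3.8627, P3 7.2009, P4 8.0874.
Lower quotas: P1 4, P2 3, P3 7, P4 8 (sum 22, leaving 2 seats).
Remainders in descending order: P2 0.8627, P1 0.8489, P3 0.2009, P4 0.0874.
Largest remainders: P2, P1 receive the extra seats.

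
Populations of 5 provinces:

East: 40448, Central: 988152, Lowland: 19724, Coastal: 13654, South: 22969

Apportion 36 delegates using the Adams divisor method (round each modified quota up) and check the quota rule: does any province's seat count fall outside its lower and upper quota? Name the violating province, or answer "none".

Standard quotas: East 1.342, Central 32.788, Lowland 0.654, Coastal 0.453, South 0.762.
Adams allocation: East 2, Central 31, Lowland 1, Coastal 1, South 1.
Central has quota 32.788 (lower 32, upper 33) but receives 31 — outside the quota interval.

Central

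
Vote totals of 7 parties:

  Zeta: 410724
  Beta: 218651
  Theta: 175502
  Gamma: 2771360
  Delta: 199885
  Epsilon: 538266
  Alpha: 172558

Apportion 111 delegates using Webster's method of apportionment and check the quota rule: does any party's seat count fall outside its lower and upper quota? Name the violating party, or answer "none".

Standard quotas: Zeta 10.161, Beta 5.409, Theta 4.342, Gamma 68.559, Delta 4.945, Epsilon 13.316, Alpha 4.269.
Webster allocation: Zeta 10, Beta 5, Theta 4, Gamma 70, Delta 5, Epsilon 13, Alpha 4.
Gamma has quota 68.559 (lower 68, upper 69) but receives 70 — outside the quota interval.

Gamma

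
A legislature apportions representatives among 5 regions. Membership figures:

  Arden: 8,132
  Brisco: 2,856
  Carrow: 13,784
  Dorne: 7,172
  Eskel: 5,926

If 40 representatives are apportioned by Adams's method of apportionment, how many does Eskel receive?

Standard divisor 37870/40 ≈ 946.75; standard quotas: Arden 8.589, Brisco 3.017, Carrow 14.559, Dorne 7.575, Eskel 6.259.
Rounding up gives 9, 4, 15, 8, 7 = 43 seats, so the divisor must be adjusted.
With modified divisor 1000: modified quotas Arden 8.132, Brisco 2.856, Carrow 13.784, Dorne 7.172, Eskel 5.926.
Rounding up: Arden 9, Brisco 3, Carrow 14, Dorne 8, Eskel 6 (total 40).
Eskel receives 6.

6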